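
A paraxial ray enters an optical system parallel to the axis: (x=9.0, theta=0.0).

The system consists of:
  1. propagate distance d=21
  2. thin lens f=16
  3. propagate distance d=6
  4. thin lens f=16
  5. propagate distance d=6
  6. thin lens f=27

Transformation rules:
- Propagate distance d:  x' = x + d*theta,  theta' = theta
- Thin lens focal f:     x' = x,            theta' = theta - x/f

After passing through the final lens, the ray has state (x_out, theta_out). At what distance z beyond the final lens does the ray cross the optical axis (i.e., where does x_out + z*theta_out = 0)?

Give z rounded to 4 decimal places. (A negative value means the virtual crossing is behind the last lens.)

Initial: x=9.0000 theta=0.0000
After 1 (propagate distance d=21): x=9.0000 theta=0.0000
After 2 (thin lens f=16): x=9.0000 theta=-0.5625
After 3 (propagate distance d=6): x=5.6250 theta=-0.5625
After 4 (thin lens f=16): x=5.6250 theta=-117/128 (≈-0.9141)
After 5 (propagate distance d=6): x=9/64 (≈0.1406) theta=-117/128 (≈-0.9141)
After 6 (thin lens f=27): x=9/64 (≈0.1406) theta=-353/384 (≈-0.9193)
z_focus = -x_out/theta_out = -(9/64)/(-353/384) = 54/353 ≈ 0.1530
Rounded to 4 decimal places: z = 0.1530

Answer: 0.1530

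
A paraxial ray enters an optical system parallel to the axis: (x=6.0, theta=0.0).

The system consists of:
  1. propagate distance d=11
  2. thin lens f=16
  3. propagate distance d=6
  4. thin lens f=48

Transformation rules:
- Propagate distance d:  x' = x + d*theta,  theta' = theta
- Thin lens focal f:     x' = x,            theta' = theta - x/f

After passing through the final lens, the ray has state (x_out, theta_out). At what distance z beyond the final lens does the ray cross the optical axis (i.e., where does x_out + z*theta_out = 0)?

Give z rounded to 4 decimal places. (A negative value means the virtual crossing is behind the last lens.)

Answer: 8.2759

Derivation:
Initial: x=6.0000 theta=0.0000
After 1 (propagate distance d=11): x=6.0000 theta=0.0000
After 2 (thin lens f=16): x=6.0000 theta=-0.3750
After 3 (propagate distance d=6): x=3.7500 theta=-0.3750
After 4 (thin lens f=48): x=3.7500 theta=-29/64 (≈-0.4531)
z_focus = -x_out/theta_out = -(3.7500)/(-29/64) = 240/29 ≈ 8.2759
Rounded to 4 decimal places: z = 8.2759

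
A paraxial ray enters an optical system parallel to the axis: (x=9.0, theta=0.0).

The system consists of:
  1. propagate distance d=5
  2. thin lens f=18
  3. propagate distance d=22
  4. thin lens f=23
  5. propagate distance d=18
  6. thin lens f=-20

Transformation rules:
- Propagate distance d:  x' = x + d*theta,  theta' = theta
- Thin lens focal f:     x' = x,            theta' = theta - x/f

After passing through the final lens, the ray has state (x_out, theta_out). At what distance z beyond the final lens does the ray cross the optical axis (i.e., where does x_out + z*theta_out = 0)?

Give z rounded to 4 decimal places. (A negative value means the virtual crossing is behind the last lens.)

Answer: -10.6634

Derivation:
Initial: x=9.0000 theta=0.0000
After 1 (propagate distance d=5): x=9.0000 theta=0.0000
After 2 (thin lens f=18): x=9.0000 theta=-0.5000
After 3 (propagate distance d=22): x=-2.0000 theta=-0.5000
After 4 (thin lens f=23): x=-2.0000 theta=-19/46 (≈-0.4130)
After 5 (propagate distance d=18): x=-217/23 (≈-9.4348) theta=-19/46 (≈-0.4130)
After 6 (thin lens f=-20): x=-217/23 (≈-9.4348) theta=-407/460 (≈-0.8848)
z_focus = -x_out/theta_out = -(-217/23)/(-407/460) = -4340/407 ≈ -10.6634
Rounded to 4 decimal places: z = -10.6634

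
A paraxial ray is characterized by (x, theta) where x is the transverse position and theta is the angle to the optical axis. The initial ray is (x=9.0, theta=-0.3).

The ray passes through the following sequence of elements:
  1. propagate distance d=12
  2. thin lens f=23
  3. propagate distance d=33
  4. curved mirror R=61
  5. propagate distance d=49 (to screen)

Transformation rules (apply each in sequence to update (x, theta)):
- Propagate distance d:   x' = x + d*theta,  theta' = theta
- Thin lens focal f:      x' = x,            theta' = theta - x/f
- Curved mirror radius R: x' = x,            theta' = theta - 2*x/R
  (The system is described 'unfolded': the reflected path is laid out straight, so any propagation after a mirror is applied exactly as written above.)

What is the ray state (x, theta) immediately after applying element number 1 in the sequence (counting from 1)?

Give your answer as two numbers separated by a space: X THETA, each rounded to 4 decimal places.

Initial: x=9.0000 theta=-0.3000
After 1 (propagate distance d=12): x=5.4000 theta=-0.3000
Rounded to 4 decimal places: x = 5.4000, theta = -0.3000

Answer: 5.4000 -0.3000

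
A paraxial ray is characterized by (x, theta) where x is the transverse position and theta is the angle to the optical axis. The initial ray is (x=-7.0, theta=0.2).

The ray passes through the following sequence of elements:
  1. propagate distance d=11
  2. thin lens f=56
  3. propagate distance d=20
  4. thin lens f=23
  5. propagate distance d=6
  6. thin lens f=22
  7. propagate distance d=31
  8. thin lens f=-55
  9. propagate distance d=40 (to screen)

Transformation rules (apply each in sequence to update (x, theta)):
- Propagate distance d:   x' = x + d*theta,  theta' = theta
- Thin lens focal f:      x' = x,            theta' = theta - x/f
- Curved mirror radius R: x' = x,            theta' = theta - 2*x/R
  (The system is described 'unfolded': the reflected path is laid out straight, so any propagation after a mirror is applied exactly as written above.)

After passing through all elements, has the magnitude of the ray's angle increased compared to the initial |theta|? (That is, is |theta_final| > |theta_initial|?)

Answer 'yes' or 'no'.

Answer: yes

Derivation:
Initial: x=-7.0000 theta=0.2000
After 1 (propagate distance d=11): x=-4.8000 theta=0.2000
After 2 (thin lens f=56): x=-4.8000 theta=2/7 (≈0.2857)
After 3 (propagate distance d=20): x=32/35 (≈0.9143) theta=2/7 (≈0.2857)
After 4 (thin lens f=23): x=32/35 (≈0.9143) theta=198/805 (≈0.2460)
After 5 (propagate distance d=6): x=1924/805 (≈2.3901) theta=198/805 (≈0.2460)
After 6 (thin lens f=22): x=1924/805 (≈2.3901) theta=1216/8855 (≈0.1373)
After 7 (propagate distance d=31): x=11772/1771 (≈6.6471) theta=1216/8855 (≈0.1373)
After 8 (thin lens f=-55): x=11772/1771 (≈6.6471) theta=25148/97405 (≈0.2582)
After 9 (propagate distance d=40 (to screen)): x=330676/19481 (≈16.9743) theta=25148/97405 (≈0.2582)
|theta_initial|=0.2000 |theta_final|=25148/97405 (≈0.2582) -> increased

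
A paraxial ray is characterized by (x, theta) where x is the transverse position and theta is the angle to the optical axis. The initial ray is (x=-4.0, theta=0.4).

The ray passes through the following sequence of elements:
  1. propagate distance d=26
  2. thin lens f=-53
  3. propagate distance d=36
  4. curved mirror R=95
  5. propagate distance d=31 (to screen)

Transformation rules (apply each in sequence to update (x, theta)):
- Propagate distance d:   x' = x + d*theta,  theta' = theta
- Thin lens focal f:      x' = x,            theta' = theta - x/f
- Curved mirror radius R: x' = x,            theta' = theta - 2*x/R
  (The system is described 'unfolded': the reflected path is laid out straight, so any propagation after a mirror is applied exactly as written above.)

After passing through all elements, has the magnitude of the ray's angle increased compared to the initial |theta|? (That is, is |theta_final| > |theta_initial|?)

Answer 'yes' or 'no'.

Answer: no

Derivation:
Initial: x=-4.0000 theta=0.4000
After 1 (propagate distance d=26): x=6.4000 theta=0.4000
After 2 (thin lens f=-53): x=6.4000 theta=138/265 (≈0.5208)
After 3 (propagate distance d=36): x=6664/265 (≈25.1472) theta=138/265 (≈0.5208)
After 4 (curved mirror R=95): x=6664/265 (≈25.1472) theta=-218/25175 (≈-0.0087)
After 5 (propagate distance d=31 (to screen)): x=626322/25175 (≈24.8787) theta=-218/25175 (≈-0.0087)
|theta_initial|=0.4000 |theta_final|=218/25175 (≈0.0087) -> not increased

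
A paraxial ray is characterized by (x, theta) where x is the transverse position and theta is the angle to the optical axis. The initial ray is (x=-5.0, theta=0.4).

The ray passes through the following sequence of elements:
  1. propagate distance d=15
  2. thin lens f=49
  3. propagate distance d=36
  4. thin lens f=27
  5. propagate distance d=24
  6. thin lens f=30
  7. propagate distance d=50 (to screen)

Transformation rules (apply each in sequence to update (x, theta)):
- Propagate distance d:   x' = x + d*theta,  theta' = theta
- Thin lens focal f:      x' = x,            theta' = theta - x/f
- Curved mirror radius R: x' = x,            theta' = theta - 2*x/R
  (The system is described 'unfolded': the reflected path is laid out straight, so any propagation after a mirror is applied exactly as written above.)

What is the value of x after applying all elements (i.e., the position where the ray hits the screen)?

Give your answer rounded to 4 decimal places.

Answer: -15.3382

Derivation:
Initial: x=-5.0000 theta=0.4000
After 1 (propagate distance d=15): x=1.0000 theta=0.4000
After 2 (thin lens f=49): x=1.0000 theta=93/245 (≈0.3796)
After 3 (propagate distance d=36): x=3593/245 (≈14.6653) theta=93/245 (≈0.3796)
After 4 (thin lens f=27): x=3593/245 (≈14.6653) theta=-1082/6615 (≈-0.1636)
After 5 (propagate distance d=24): x=3383/315 (≈10.7397) theta=-1082/6615 (≈-0.1636)
After 6 (thin lens f=30): x=3383/315 (≈10.7397) theta=-34501/66150 (≈-0.5216)
After 7 (propagate distance d=50 (to screen)): x=-101462/6615 (≈-15.3382) theta=-34501/66150 (≈-0.5216)
Rounded to 4 decimal places: x = -15.3382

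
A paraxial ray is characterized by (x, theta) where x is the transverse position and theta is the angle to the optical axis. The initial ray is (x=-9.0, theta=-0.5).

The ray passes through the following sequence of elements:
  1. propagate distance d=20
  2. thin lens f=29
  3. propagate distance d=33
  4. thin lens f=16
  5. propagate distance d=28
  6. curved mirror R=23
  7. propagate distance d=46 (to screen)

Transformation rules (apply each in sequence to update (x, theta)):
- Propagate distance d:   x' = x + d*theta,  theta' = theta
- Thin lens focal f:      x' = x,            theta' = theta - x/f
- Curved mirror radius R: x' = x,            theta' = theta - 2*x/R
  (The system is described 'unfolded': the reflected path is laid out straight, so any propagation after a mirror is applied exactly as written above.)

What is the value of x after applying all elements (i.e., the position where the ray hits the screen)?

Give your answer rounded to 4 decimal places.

Answer: 2.7780

Derivation:
Initial: x=-9.0000 theta=-0.5000
After 1 (propagate distance d=20): x=-19.0000 theta=-0.5000
After 2 (thin lens f=29): x=-19.0000 theta=9/58 (≈0.1552)
After 3 (propagate distance d=33): x=-805/58 (≈-13.8793) theta=9/58 (≈0.1552)
After 4 (thin lens f=16): x=-805/58 (≈-13.8793) theta=949/928 (≈1.0226)
After 5 (propagate distance d=28): x=3423/232 (≈14.7543) theta=949/928 (≈1.0226)
After 6 (curved mirror R=23): x=3423/232 (≈14.7543) theta=-5557/21344 (≈-0.2604)
After 7 (propagate distance d=46 (to screen)): x=1289/464 (≈2.7780) theta=-5557/21344 (≈-0.2604)
Rounded to 4 decimal places: x = 2.7780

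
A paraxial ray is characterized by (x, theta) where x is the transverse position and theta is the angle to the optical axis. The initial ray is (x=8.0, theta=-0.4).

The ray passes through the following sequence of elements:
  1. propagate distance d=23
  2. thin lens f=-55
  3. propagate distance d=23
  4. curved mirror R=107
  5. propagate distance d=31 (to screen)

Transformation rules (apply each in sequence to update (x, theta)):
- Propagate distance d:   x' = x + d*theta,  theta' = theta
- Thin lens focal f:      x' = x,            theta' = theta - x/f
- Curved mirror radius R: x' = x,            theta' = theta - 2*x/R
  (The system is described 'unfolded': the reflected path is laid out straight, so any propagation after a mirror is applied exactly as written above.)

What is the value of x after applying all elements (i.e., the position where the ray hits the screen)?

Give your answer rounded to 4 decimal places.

Answer: -17.6612

Derivation:
Initial: x=8.0000 theta=-0.4000
After 1 (propagate distance d=23): x=-1.2000 theta=-0.4000
After 2 (thin lens f=-55): x=-1.2000 theta=-116/275 (≈-0.4218)
After 3 (propagate distance d=23): x=-2998/275 (≈-10.9018) theta=-116/275 (≈-0.4218)
After 4 (curved mirror R=107): x=-2998/275 (≈-10.9018) theta=-6416/29425 (≈-0.2180)
After 5 (propagate distance d=31 (to screen)): x=-519682/29425 (≈-17.6612) theta=-6416/29425 (≈-0.2180)
Rounded to 4 decimal places: x = -17.6612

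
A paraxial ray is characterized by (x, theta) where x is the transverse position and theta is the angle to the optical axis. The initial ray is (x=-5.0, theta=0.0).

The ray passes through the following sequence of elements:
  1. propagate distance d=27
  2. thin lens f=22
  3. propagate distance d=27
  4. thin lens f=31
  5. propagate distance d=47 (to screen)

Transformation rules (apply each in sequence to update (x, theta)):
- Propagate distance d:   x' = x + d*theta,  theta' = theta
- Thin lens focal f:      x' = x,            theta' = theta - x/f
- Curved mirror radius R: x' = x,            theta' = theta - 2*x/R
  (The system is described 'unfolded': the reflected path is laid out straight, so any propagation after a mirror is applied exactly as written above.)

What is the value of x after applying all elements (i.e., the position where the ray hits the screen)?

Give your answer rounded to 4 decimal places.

Initial: x=-5.0000 theta=0.0000
After 1 (propagate distance d=27): x=-5.0000 theta=0.0000
After 2 (thin lens f=22): x=-5.0000 theta=5/22 (≈0.2273)
After 3 (propagate distance d=27): x=25/22 (≈1.1364) theta=5/22 (≈0.2273)
After 4 (thin lens f=31): x=25/22 (≈1.1364) theta=65/341 (≈0.1906)
After 5 (propagate distance d=47 (to screen)): x=6885/682 (≈10.0953) theta=65/341 (≈0.1906)
Rounded to 4 decimal places: x = 10.0953

Answer: 10.0953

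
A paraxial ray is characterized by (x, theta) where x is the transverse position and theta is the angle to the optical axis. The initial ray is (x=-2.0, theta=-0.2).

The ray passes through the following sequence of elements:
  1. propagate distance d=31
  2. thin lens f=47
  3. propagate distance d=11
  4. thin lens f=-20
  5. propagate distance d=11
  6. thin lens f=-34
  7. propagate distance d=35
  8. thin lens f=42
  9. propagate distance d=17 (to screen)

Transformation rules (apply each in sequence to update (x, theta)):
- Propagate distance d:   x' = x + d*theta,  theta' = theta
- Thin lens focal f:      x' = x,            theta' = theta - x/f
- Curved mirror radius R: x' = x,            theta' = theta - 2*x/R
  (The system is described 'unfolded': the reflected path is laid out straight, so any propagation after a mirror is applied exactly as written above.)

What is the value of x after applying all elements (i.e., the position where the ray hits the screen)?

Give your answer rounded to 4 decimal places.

Initial: x=-2.0000 theta=-0.2000
After 1 (propagate distance d=31): x=-8.2000 theta=-0.2000
After 2 (thin lens f=47): x=-8.2000 theta=-6/235 (≈-0.0255)
After 3 (propagate distance d=11): x=-1993/235 (≈-8.4809) theta=-6/235 (≈-0.0255)
After 4 (thin lens f=-20): x=-1993/235 (≈-8.4809) theta=-2113/4700 (≈-0.4496)
After 5 (propagate distance d=11): x=-63103/4700 (≈-13.4262) theta=-2113/4700 (≈-0.4496)
After 6 (thin lens f=-34): x=-63103/4700 (≈-13.4262) theta=-26989/31960 (≈-0.8445)
After 7 (propagate distance d=35): x=-6868577/159800 (≈-42.9823) theta=-26989/31960 (≈-0.8445)
After 8 (thin lens f=42): x=-6868577/159800 (≈-42.9823) theta=1200887/6711600 (≈0.1789)
After 9 (propagate distance d=17 (to screen)): x=-53613031/1342320 (≈-39.9406) theta=1200887/6711600 (≈0.1789)
Rounded to 4 decimal places: x = -39.9406

Answer: -39.9406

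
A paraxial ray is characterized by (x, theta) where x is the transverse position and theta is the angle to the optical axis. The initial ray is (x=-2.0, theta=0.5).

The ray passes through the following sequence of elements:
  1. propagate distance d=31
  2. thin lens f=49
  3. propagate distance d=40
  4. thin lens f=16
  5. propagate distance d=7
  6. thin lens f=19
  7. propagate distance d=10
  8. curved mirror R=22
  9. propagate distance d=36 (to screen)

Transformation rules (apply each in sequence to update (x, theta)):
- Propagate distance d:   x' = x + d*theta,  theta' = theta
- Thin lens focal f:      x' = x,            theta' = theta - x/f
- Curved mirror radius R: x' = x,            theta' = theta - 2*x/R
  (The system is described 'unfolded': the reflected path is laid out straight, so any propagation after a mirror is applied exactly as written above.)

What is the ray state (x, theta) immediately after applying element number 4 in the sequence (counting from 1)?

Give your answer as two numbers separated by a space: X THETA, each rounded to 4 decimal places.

Answer: 22.4796 -1.1805

Derivation:
Initial: x=-2.0000 theta=0.5000
After 1 (propagate distance d=31): x=13.5000 theta=0.5000
After 2 (thin lens f=49): x=13.5000 theta=11/49 (≈0.2245)
After 3 (propagate distance d=40): x=2203/98 (≈22.4796) theta=11/49 (≈0.2245)
After 4 (thin lens f=16): x=2203/98 (≈22.4796) theta=-1851/1568 (≈-1.1805)
Rounded to 4 decimal places: x = 22.4796, theta = -1.1805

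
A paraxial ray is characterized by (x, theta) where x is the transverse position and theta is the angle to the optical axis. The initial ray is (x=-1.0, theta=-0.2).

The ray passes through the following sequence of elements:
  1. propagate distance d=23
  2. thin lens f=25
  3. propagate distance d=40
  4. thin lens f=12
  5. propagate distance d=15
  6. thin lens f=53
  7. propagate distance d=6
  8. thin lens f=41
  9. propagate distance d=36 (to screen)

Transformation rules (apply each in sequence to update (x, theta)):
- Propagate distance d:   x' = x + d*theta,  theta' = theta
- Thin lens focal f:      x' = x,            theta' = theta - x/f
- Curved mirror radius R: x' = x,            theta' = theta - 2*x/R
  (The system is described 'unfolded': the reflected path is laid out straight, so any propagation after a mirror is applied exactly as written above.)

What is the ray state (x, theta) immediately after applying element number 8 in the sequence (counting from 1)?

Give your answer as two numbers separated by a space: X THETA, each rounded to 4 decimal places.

Answer: 3.8119 0.2890

Derivation:
Initial: x=-1.0000 theta=-0.2000
After 1 (propagate distance d=23): x=-5.6000 theta=-0.2000
After 2 (thin lens f=25): x=-5.6000 theta=0.0240
After 3 (propagate distance d=40): x=-4.6400 theta=0.0240
After 4 (thin lens f=12): x=-4.6400 theta=154/375 (≈0.4107)
After 5 (propagate distance d=15): x=1.5200 theta=154/375 (≈0.4107)
After 6 (thin lens f=53): x=1.5200 theta=7592/19875 (≈0.3820)
After 7 (propagate distance d=6): x=25254/6625 (≈3.8119) theta=7592/19875 (≈0.3820)
After 8 (thin lens f=41): x=25254/6625 (≈3.8119) theta=47102/162975 (≈0.2890)
Rounded to 4 decimal places: x = 3.8119, theta = 0.2890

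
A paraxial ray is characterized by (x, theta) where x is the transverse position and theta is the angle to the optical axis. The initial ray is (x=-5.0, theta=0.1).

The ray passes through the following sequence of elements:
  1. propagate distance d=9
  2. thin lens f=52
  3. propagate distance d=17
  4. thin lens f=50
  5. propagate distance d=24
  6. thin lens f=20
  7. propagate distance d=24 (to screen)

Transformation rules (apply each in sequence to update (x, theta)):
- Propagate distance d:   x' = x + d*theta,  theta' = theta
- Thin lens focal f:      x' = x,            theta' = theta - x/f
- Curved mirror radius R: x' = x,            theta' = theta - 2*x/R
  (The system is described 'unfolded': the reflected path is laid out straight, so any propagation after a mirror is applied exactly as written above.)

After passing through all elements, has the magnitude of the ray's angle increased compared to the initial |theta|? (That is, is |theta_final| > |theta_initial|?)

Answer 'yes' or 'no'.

Answer: no

Derivation:
Initial: x=-5.0000 theta=0.1000
After 1 (propagate distance d=9): x=-4.1000 theta=0.1000
After 2 (thin lens f=52): x=-4.1000 theta=93/520 (≈0.1788)
After 3 (propagate distance d=17): x=-551/520 (≈-1.0596) theta=93/520 (≈0.1788)
After 4 (thin lens f=50): x=-551/520 (≈-1.0596) theta=5201/26000 (≈0.2000)
After 5 (propagate distance d=24): x=48637/13000 (≈3.7413) theta=5201/26000 (≈0.2000)
After 6 (thin lens f=20): x=48637/13000 (≈3.7413) theta=3373/260000 (≈0.0130)
After 7 (propagate distance d=24 (to screen)): x=263423/65000 (≈4.0527) theta=3373/260000 (≈0.0130)
|theta_initial|=0.1000 |theta_final|=3373/260000 (≈0.0130) -> not increased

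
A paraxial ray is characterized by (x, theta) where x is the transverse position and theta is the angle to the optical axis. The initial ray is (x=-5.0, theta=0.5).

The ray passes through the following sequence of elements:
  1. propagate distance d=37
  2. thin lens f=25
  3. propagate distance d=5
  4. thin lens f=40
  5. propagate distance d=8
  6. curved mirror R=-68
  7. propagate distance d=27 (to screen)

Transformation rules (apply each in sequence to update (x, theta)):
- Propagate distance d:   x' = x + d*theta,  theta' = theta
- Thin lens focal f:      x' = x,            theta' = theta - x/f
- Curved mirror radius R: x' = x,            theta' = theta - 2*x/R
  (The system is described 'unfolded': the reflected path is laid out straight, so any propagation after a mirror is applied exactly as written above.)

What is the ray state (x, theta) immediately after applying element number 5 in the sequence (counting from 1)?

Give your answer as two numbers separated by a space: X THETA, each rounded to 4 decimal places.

Answer: 10.3200 -0.3725

Derivation:
Initial: x=-5.0000 theta=0.5000
After 1 (propagate distance d=37): x=13.5000 theta=0.5000
After 2 (thin lens f=25): x=13.5000 theta=-0.0400
After 3 (propagate distance d=5): x=13.3000 theta=-0.0400
After 4 (thin lens f=40): x=13.3000 theta=-0.3725
After 5 (propagate distance d=8): x=10.3200 theta=-0.3725
Rounded to 4 decimal places: x = 10.3200, theta = -0.3725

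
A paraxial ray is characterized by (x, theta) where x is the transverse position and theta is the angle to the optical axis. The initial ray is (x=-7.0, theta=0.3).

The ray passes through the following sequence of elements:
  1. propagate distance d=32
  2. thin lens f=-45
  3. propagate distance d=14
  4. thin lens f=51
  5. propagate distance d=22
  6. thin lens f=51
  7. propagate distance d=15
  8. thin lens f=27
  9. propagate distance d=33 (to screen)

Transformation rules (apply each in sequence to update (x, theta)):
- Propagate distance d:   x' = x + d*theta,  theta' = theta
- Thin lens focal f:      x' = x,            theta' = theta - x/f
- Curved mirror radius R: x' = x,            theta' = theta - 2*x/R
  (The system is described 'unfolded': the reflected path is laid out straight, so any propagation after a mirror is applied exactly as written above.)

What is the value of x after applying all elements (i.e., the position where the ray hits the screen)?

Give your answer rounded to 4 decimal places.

Answer: -3.6180

Derivation:
Initial: x=-7.0000 theta=0.3000
After 1 (propagate distance d=32): x=2.6000 theta=0.3000
After 2 (thin lens f=-45): x=2.6000 theta=161/450 (≈0.3578)
After 3 (propagate distance d=14): x=1712/225 (≈7.6089) theta=161/450 (≈0.3578)
After 4 (thin lens f=51): x=1712/225 (≈7.6089) theta=4787/22950 (≈0.2086)
After 5 (propagate distance d=22): x=139969/11475 (≈12.1977) theta=4787/22950 (≈0.2086)
After 6 (thin lens f=51): x=139969/11475 (≈12.1977) theta=-35801/1170450 (≈-0.0306)
After 7 (propagate distance d=15): x=1526647/130050 (≈11.7389) theta=-35801/1170450 (≈-0.0306)
After 8 (thin lens f=27): x=1526647/130050 (≈11.7389) theta=-32681/70227 (≈-0.4654)
After 9 (propagate distance d=33 (to screen)): x=-4234727/1170450 (≈-3.6180) theta=-32681/70227 (≈-0.4654)
Rounded to 4 decimal places: x = -3.6180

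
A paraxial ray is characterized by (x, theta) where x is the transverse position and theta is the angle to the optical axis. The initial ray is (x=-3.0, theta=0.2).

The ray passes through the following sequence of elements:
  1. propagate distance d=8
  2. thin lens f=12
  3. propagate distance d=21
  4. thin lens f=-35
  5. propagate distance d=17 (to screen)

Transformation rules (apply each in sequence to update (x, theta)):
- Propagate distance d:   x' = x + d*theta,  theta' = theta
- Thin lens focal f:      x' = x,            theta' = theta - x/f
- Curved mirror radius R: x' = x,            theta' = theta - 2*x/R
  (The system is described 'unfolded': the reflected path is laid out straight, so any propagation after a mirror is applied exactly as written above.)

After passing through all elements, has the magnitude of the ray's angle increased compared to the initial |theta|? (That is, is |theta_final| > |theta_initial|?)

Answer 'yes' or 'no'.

Initial: x=-3.0000 theta=0.2000
After 1 (propagate distance d=8): x=-1.4000 theta=0.2000
After 2 (thin lens f=12): x=-1.4000 theta=19/60 (≈0.3167)
After 3 (propagate distance d=21): x=5.2500 theta=19/60 (≈0.3167)
After 4 (thin lens f=-35): x=5.2500 theta=7/15 (≈0.4667)
After 5 (propagate distance d=17 (to screen)): x=791/60 (≈13.1833) theta=7/15 (≈0.4667)
|theta_initial|=0.2000 |theta_final|=7/15 (≈0.4667) -> increased

Answer: yes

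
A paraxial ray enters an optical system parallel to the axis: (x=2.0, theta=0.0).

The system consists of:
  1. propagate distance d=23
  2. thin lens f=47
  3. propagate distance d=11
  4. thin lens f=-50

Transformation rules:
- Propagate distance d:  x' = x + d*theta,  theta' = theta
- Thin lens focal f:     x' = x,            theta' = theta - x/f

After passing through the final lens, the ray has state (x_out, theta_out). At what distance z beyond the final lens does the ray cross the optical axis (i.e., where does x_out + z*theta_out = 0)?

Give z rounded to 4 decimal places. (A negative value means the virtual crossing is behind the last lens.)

Answer: 128.5714

Derivation:
Initial: x=2.0000 theta=0.0000
After 1 (propagate distance d=23): x=2.0000 theta=0.0000
After 2 (thin lens f=47): x=2.0000 theta=-2/47 (≈-0.0426)
After 3 (propagate distance d=11): x=72/47 (≈1.5319) theta=-2/47 (≈-0.0426)
After 4 (thin lens f=-50): x=72/47 (≈1.5319) theta=-14/1175 (≈-0.0119)
z_focus = -x_out/theta_out = -(72/47)/(-14/1175) = 900/7 ≈ 128.5714
Rounded to 4 decimal places: z = 128.5714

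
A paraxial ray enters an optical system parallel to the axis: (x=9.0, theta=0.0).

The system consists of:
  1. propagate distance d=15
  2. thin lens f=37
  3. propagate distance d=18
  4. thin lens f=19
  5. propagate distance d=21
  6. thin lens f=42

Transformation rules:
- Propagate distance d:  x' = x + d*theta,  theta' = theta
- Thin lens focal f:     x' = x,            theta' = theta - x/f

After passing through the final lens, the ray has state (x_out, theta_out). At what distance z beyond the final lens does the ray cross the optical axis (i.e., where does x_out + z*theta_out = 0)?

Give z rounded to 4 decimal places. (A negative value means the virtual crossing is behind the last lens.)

Answer: -15.8361

Derivation:
Initial: x=9.0000 theta=0.0000
After 1 (propagate distance d=15): x=9.0000 theta=0.0000
After 2 (thin lens f=37): x=9.0000 theta=-9/37 (≈-0.2432)
After 3 (propagate distance d=18): x=171/37 (≈4.6216) theta=-9/37 (≈-0.2432)
After 4 (thin lens f=19): x=171/37 (≈4.6216) theta=-18/37 (≈-0.4865)
After 5 (propagate distance d=21): x=-207/37 (≈-5.5946) theta=-18/37 (≈-0.4865)
After 6 (thin lens f=42): x=-207/37 (≈-5.5946) theta=-183/518 (≈-0.3533)
z_focus = -x_out/theta_out = -(-207/37)/(-183/518) = -966/61 ≈ -15.8361
Rounded to 4 decimal places: z = -15.8361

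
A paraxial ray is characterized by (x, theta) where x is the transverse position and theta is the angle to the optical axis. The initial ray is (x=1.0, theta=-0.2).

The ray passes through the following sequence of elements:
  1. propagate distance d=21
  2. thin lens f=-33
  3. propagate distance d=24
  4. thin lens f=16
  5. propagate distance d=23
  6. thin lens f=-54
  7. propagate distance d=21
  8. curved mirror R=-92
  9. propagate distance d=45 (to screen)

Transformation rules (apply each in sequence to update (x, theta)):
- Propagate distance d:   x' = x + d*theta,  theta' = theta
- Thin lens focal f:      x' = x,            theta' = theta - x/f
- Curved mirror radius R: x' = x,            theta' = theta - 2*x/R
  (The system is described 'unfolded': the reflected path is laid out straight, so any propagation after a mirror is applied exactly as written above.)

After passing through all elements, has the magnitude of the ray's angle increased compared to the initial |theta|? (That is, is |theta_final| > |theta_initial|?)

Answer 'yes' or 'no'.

Answer: yes

Derivation:
Initial: x=1.0000 theta=-0.2000
After 1 (propagate distance d=21): x=-3.2000 theta=-0.2000
After 2 (thin lens f=-33): x=-3.2000 theta=-49/165 (≈-0.2970)
After 3 (propagate distance d=24): x=-568/55 (≈-10.3273) theta=-49/165 (≈-0.2970)
After 4 (thin lens f=16): x=-568/55 (≈-10.3273) theta=23/66 (≈0.3485)
After 5 (propagate distance d=23): x=-763/330 (≈-2.3121) theta=23/66 (≈0.3485)
After 6 (thin lens f=-54): x=-763/330 (≈-2.3121) theta=5447/17820 (≈0.3057)
After 7 (propagate distance d=21): x=4879/1188 (≈4.1069) theta=5447/17820 (≈0.3057)
After 8 (curved mirror R=-92): x=4879/1188 (≈4.1069) theta=323747/819720 (≈0.3949)
After 9 (propagate distance d=45 (to screen)): x=1195675/54648 (≈21.8796) theta=323747/819720 (≈0.3949)
|theta_initial|=0.2000 |theta_final|=323747/819720 (≈0.3949) -> increased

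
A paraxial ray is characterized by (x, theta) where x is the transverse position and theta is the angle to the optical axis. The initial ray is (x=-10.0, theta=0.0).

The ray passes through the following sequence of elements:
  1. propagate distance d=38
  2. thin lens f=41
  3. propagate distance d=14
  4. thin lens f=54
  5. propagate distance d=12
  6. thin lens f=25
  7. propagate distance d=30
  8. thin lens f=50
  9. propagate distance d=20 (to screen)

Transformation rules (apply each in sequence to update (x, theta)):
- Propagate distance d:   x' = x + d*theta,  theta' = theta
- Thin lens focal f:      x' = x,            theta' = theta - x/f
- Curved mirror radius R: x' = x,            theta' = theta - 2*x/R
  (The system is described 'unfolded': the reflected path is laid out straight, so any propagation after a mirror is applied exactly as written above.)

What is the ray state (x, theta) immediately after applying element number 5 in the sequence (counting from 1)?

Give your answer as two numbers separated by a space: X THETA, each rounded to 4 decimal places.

Answer: -2.1951 0.3659

Derivation:
Initial: x=-10.0000 theta=0.0000
After 1 (propagate distance d=38): x=-10.0000 theta=0.0000
After 2 (thin lens f=41): x=-10.0000 theta=10/41 (≈0.2439)
After 3 (propagate distance d=14): x=-270/41 (≈-6.5854) theta=10/41 (≈0.2439)
After 4 (thin lens f=54): x=-270/41 (≈-6.5854) theta=15/41 (≈0.3659)
After 5 (propagate distance d=12): x=-90/41 (≈-2.1951) theta=15/41 (≈0.3659)
Rounded to 4 decimal places: x = -2.1951, theta = 0.3659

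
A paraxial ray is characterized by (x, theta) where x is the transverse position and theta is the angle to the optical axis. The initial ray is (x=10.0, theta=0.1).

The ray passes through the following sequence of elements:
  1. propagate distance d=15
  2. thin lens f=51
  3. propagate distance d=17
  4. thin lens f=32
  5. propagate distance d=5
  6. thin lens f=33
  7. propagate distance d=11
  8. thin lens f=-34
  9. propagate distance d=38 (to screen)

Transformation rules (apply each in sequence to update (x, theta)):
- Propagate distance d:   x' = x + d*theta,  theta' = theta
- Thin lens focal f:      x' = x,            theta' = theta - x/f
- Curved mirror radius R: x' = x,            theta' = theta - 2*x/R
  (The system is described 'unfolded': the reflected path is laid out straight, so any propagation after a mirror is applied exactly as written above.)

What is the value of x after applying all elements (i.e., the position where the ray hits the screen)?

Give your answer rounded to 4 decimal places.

Answer: -23.7396

Derivation:
Initial: x=10.0000 theta=0.1000
After 1 (propagate distance d=15): x=11.5000 theta=0.1000
After 2 (thin lens f=51): x=11.5000 theta=-32/255 (≈-0.1255)
After 3 (propagate distance d=17): x=281/30 (≈9.3667) theta=-32/255 (≈-0.1255)
After 4 (thin lens f=32): x=281/30 (≈9.3667) theta=-455/1088 (≈-0.4182)
After 5 (propagate distance d=5): x=118739/16320 (≈7.2757) theta=-455/1088 (≈-0.4182)
After 6 (thin lens f=33): x=118739/16320 (≈7.2757) theta=-85991/134640 (≈-0.6387)
After 7 (propagate distance d=11): x=12253/48960 (≈0.2503) theta=-85991/134640 (≈-0.6387)
After 8 (thin lens f=-34): x=12253/48960 (≈0.2503) theta=-3853331/6103680 (≈-0.6313)
After 9 (propagate distance d=38 (to screen)): x=-54337139/2288880 (≈-23.7396) theta=-3853331/6103680 (≈-0.6313)
Rounded to 4 decimal places: x = -23.7396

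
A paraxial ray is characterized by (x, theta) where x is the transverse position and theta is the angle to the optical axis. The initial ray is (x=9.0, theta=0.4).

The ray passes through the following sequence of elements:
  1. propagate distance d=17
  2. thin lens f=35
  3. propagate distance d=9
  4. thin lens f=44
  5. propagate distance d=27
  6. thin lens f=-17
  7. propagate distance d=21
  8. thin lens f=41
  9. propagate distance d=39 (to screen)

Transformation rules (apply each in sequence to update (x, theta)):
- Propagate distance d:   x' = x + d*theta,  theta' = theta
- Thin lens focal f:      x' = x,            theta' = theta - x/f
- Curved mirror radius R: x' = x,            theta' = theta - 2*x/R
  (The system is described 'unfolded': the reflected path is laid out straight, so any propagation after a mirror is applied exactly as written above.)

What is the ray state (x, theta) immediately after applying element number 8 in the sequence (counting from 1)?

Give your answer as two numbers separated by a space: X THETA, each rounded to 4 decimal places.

Answer: 1.7418 -0.1756

Derivation:
Initial: x=9.0000 theta=0.4000
After 1 (propagate distance d=17): x=15.8000 theta=0.4000
After 2 (thin lens f=35): x=15.8000 theta=-9/175 (≈-0.0514)
After 3 (propagate distance d=9): x=2684/175 (≈15.3371) theta=-9/175 (≈-0.0514)
After 4 (thin lens f=44): x=2684/175 (≈15.3371) theta=-0.4000
After 5 (propagate distance d=27): x=794/175 (≈4.5371) theta=-0.4000
After 6 (thin lens f=-17): x=794/175 (≈4.5371) theta=-396/2975 (≈-0.1331)
After 7 (propagate distance d=21): x=5182/2975 (≈1.7418) theta=-396/2975 (≈-0.1331)
After 8 (thin lens f=41): x=5182/2975 (≈1.7418) theta=-21418/121975 (≈-0.1756)
Rounded to 4 decimal places: x = 1.7418, theta = -0.1756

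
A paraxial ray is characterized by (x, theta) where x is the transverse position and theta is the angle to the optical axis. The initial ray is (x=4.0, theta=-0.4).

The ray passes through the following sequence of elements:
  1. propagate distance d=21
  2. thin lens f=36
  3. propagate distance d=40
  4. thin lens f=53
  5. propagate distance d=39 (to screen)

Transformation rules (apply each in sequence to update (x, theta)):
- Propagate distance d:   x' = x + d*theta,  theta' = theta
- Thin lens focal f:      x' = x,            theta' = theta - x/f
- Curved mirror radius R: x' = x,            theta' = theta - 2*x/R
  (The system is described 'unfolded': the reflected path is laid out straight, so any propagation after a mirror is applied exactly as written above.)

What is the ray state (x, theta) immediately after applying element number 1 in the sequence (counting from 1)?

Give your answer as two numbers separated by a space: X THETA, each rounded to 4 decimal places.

Initial: x=4.0000 theta=-0.4000
After 1 (propagate distance d=21): x=-4.4000 theta=-0.4000
Rounded to 4 decimal places: x = -4.4000, theta = -0.4000

Answer: -4.4000 -0.4000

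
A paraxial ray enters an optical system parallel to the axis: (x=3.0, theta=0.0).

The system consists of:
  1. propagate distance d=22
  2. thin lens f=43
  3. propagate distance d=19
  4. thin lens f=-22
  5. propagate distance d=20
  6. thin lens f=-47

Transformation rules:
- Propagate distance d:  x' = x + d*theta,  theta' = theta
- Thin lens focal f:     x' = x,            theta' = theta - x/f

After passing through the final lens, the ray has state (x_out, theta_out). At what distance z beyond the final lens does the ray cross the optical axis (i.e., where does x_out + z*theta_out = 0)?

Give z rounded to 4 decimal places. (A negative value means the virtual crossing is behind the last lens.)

Initial: x=3.0000 theta=0.0000
After 1 (propagate distance d=22): x=3.0000 theta=0.0000
After 2 (thin lens f=43): x=3.0000 theta=-3/43 (≈-0.0698)
After 3 (propagate distance d=19): x=72/43 (≈1.6744) theta=-3/43 (≈-0.0698)
After 4 (thin lens f=-22): x=72/43 (≈1.6744) theta=3/473 (≈0.0063)
After 5 (propagate distance d=20): x=852/473 (≈1.8013) theta=3/473 (≈0.0063)
After 6 (thin lens f=-47): x=852/473 (≈1.8013) theta=993/22231 (≈0.0447)
z_focus = -x_out/theta_out = -(852/473)/(993/22231) = -13348/331 ≈ -40.3263
Rounded to 4 decimal places: z = -40.3263

Answer: -40.3263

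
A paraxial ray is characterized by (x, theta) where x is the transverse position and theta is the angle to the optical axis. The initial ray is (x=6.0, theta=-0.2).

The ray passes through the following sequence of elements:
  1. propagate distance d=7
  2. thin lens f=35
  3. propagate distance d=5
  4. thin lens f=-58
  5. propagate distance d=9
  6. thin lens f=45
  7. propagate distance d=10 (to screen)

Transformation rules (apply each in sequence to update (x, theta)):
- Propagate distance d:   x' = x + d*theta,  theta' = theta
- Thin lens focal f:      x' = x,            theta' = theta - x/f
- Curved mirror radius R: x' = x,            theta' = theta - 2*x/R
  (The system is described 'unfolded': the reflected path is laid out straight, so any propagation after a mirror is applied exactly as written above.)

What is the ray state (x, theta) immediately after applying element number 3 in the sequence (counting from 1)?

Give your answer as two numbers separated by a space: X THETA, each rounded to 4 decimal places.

Initial: x=6.0000 theta=-0.2000
After 1 (propagate distance d=7): x=4.6000 theta=-0.2000
After 2 (thin lens f=35): x=4.6000 theta=-58/175 (≈-0.3314)
After 3 (propagate distance d=5): x=103/35 (≈2.9429) theta=-58/175 (≈-0.3314)
Rounded to 4 decimal places: x = 2.9429, theta = -0.3314

Answer: 2.9429 -0.3314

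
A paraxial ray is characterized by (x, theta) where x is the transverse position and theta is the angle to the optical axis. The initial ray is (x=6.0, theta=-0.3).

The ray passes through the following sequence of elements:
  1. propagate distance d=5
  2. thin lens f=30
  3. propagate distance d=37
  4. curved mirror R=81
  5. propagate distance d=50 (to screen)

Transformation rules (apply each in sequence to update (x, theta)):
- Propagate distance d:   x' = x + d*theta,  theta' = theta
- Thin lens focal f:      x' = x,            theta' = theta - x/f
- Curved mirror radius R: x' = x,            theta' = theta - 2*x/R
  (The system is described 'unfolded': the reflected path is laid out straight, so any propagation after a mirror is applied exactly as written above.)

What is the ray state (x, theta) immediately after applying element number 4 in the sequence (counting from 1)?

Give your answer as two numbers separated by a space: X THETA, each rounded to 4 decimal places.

Answer: -12.1500 -0.1500

Derivation:
Initial: x=6.0000 theta=-0.3000
After 1 (propagate distance d=5): x=4.5000 theta=-0.3000
After 2 (thin lens f=30): x=4.5000 theta=-0.4500
After 3 (propagate distance d=37): x=-12.1500 theta=-0.4500
After 4 (curved mirror R=81): x=-12.1500 theta=-0.1500
Rounded to 4 decimal places: x = -12.1500, theta = -0.1500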